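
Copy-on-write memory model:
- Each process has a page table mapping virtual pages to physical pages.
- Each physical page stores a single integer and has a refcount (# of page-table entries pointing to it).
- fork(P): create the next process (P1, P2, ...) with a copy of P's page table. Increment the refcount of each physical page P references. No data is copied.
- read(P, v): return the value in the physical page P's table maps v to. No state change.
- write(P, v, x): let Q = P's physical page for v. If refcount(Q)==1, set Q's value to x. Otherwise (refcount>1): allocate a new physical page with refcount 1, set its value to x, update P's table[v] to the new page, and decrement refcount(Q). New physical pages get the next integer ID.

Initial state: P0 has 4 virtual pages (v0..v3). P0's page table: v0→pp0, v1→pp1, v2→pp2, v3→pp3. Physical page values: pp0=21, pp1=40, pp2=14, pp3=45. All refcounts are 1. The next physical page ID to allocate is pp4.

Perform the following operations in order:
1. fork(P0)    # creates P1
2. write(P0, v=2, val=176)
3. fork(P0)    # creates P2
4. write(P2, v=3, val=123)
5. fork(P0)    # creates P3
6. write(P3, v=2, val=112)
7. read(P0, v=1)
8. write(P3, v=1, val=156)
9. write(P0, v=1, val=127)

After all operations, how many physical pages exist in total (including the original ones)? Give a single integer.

Answer: 9

Derivation:
Op 1: fork(P0) -> P1. 4 ppages; refcounts: pp0:2 pp1:2 pp2:2 pp3:2
Op 2: write(P0, v2, 176). refcount(pp2)=2>1 -> COPY to pp4. 5 ppages; refcounts: pp0:2 pp1:2 pp2:1 pp3:2 pp4:1
Op 3: fork(P0) -> P2. 5 ppages; refcounts: pp0:3 pp1:3 pp2:1 pp3:3 pp4:2
Op 4: write(P2, v3, 123). refcount(pp3)=3>1 -> COPY to pp5. 6 ppages; refcounts: pp0:3 pp1:3 pp2:1 pp3:2 pp4:2 pp5:1
Op 5: fork(P0) -> P3. 6 ppages; refcounts: pp0:4 pp1:4 pp2:1 pp3:3 pp4:3 pp5:1
Op 6: write(P3, v2, 112). refcount(pp4)=3>1 -> COPY to pp6. 7 ppages; refcounts: pp0:4 pp1:4 pp2:1 pp3:3 pp4:2 pp5:1 pp6:1
Op 7: read(P0, v1) -> 40. No state change.
Op 8: write(P3, v1, 156). refcount(pp1)=4>1 -> COPY to pp7. 8 ppages; refcounts: pp0:4 pp1:3 pp2:1 pp3:3 pp4:2 pp5:1 pp6:1 pp7:1
Op 9: write(P0, v1, 127). refcount(pp1)=3>1 -> COPY to pp8. 9 ppages; refcounts: pp0:4 pp1:2 pp2:1 pp3:3 pp4:2 pp5:1 pp6:1 pp7:1 pp8:1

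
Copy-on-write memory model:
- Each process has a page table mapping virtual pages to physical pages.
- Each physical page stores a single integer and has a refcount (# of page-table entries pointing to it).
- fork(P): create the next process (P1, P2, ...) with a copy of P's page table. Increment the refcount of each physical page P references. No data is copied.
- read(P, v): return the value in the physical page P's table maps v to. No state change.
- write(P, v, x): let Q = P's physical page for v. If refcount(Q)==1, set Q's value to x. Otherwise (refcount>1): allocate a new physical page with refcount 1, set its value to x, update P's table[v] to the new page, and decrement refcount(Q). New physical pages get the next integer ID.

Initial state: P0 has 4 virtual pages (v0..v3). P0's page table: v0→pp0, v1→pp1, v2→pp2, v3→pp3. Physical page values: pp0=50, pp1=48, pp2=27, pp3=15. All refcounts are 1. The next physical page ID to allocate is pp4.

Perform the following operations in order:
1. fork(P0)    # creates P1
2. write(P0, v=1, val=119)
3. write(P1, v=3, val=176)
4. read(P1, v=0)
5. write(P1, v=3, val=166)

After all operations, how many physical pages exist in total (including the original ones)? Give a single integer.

Op 1: fork(P0) -> P1. 4 ppages; refcounts: pp0:2 pp1:2 pp2:2 pp3:2
Op 2: write(P0, v1, 119). refcount(pp1)=2>1 -> COPY to pp4. 5 ppages; refcounts: pp0:2 pp1:1 pp2:2 pp3:2 pp4:1
Op 3: write(P1, v3, 176). refcount(pp3)=2>1 -> COPY to pp5. 6 ppages; refcounts: pp0:2 pp1:1 pp2:2 pp3:1 pp4:1 pp5:1
Op 4: read(P1, v0) -> 50. No state change.
Op 5: write(P1, v3, 166). refcount(pp5)=1 -> write in place. 6 ppages; refcounts: pp0:2 pp1:1 pp2:2 pp3:1 pp4:1 pp5:1

Answer: 6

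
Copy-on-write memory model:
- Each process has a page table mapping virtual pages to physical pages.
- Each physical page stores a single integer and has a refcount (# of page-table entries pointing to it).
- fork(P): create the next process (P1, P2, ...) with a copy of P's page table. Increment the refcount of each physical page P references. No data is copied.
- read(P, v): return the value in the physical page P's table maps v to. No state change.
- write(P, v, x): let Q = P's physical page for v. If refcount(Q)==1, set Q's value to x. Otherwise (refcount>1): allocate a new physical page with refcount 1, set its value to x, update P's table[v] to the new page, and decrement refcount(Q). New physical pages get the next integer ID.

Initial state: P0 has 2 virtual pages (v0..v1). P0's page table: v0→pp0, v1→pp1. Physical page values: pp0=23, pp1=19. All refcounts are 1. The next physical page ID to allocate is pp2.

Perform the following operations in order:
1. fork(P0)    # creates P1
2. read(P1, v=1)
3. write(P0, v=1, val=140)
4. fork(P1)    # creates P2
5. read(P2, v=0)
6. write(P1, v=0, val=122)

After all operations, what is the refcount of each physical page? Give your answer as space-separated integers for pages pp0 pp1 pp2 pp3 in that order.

Op 1: fork(P0) -> P1. 2 ppages; refcounts: pp0:2 pp1:2
Op 2: read(P1, v1) -> 19. No state change.
Op 3: write(P0, v1, 140). refcount(pp1)=2>1 -> COPY to pp2. 3 ppages; refcounts: pp0:2 pp1:1 pp2:1
Op 4: fork(P1) -> P2. 3 ppages; refcounts: pp0:3 pp1:2 pp2:1
Op 5: read(P2, v0) -> 23. No state change.
Op 6: write(P1, v0, 122). refcount(pp0)=3>1 -> COPY to pp3. 4 ppages; refcounts: pp0:2 pp1:2 pp2:1 pp3:1

Answer: 2 2 1 1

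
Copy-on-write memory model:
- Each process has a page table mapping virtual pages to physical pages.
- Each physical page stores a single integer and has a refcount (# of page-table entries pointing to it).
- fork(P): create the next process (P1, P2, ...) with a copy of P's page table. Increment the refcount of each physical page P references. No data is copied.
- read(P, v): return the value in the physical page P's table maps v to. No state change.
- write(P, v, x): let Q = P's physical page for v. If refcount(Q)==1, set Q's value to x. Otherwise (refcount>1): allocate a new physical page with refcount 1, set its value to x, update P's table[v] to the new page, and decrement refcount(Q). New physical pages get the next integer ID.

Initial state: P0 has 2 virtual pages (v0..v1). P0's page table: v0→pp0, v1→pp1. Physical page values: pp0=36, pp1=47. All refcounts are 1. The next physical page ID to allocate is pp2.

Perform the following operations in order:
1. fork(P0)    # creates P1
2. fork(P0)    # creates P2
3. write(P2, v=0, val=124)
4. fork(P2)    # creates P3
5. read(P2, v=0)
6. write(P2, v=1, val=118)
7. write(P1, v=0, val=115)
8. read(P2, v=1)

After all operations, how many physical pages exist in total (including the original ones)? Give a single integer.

Op 1: fork(P0) -> P1. 2 ppages; refcounts: pp0:2 pp1:2
Op 2: fork(P0) -> P2. 2 ppages; refcounts: pp0:3 pp1:3
Op 3: write(P2, v0, 124). refcount(pp0)=3>1 -> COPY to pp2. 3 ppages; refcounts: pp0:2 pp1:3 pp2:1
Op 4: fork(P2) -> P3. 3 ppages; refcounts: pp0:2 pp1:4 pp2:2
Op 5: read(P2, v0) -> 124. No state change.
Op 6: write(P2, v1, 118). refcount(pp1)=4>1 -> COPY to pp3. 4 ppages; refcounts: pp0:2 pp1:3 pp2:2 pp3:1
Op 7: write(P1, v0, 115). refcount(pp0)=2>1 -> COPY to pp4. 5 ppages; refcounts: pp0:1 pp1:3 pp2:2 pp3:1 pp4:1
Op 8: read(P2, v1) -> 118. No state change.

Answer: 5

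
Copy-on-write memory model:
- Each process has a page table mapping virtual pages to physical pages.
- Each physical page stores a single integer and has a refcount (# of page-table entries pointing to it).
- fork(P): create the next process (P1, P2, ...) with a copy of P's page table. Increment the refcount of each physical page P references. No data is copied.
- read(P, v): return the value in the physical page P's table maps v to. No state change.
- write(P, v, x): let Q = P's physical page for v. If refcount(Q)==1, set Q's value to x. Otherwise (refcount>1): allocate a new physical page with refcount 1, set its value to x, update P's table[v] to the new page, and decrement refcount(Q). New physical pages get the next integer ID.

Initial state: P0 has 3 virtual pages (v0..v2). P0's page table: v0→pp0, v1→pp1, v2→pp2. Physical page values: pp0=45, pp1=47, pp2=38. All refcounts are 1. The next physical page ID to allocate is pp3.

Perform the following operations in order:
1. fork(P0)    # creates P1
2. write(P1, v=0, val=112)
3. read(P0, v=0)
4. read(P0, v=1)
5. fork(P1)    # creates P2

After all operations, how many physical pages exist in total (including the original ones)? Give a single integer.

Answer: 4

Derivation:
Op 1: fork(P0) -> P1. 3 ppages; refcounts: pp0:2 pp1:2 pp2:2
Op 2: write(P1, v0, 112). refcount(pp0)=2>1 -> COPY to pp3. 4 ppages; refcounts: pp0:1 pp1:2 pp2:2 pp3:1
Op 3: read(P0, v0) -> 45. No state change.
Op 4: read(P0, v1) -> 47. No state change.
Op 5: fork(P1) -> P2. 4 ppages; refcounts: pp0:1 pp1:3 pp2:3 pp3:2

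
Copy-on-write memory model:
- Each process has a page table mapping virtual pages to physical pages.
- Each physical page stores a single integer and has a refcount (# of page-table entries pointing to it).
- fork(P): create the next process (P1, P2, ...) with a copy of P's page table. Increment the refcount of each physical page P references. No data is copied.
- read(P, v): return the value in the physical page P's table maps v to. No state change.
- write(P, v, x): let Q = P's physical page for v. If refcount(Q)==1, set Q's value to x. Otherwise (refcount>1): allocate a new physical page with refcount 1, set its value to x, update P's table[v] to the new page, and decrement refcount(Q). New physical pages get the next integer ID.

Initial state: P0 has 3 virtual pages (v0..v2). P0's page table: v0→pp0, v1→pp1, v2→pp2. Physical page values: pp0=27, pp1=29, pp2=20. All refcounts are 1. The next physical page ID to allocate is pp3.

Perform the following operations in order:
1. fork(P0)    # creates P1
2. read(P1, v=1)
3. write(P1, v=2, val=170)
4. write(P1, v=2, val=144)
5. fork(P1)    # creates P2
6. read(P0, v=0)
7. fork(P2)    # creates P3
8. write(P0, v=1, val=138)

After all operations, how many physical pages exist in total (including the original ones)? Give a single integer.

Op 1: fork(P0) -> P1. 3 ppages; refcounts: pp0:2 pp1:2 pp2:2
Op 2: read(P1, v1) -> 29. No state change.
Op 3: write(P1, v2, 170). refcount(pp2)=2>1 -> COPY to pp3. 4 ppages; refcounts: pp0:2 pp1:2 pp2:1 pp3:1
Op 4: write(P1, v2, 144). refcount(pp3)=1 -> write in place. 4 ppages; refcounts: pp0:2 pp1:2 pp2:1 pp3:1
Op 5: fork(P1) -> P2. 4 ppages; refcounts: pp0:3 pp1:3 pp2:1 pp3:2
Op 6: read(P0, v0) -> 27. No state change.
Op 7: fork(P2) -> P3. 4 ppages; refcounts: pp0:4 pp1:4 pp2:1 pp3:3
Op 8: write(P0, v1, 138). refcount(pp1)=4>1 -> COPY to pp4. 5 ppages; refcounts: pp0:4 pp1:3 pp2:1 pp3:3 pp4:1

Answer: 5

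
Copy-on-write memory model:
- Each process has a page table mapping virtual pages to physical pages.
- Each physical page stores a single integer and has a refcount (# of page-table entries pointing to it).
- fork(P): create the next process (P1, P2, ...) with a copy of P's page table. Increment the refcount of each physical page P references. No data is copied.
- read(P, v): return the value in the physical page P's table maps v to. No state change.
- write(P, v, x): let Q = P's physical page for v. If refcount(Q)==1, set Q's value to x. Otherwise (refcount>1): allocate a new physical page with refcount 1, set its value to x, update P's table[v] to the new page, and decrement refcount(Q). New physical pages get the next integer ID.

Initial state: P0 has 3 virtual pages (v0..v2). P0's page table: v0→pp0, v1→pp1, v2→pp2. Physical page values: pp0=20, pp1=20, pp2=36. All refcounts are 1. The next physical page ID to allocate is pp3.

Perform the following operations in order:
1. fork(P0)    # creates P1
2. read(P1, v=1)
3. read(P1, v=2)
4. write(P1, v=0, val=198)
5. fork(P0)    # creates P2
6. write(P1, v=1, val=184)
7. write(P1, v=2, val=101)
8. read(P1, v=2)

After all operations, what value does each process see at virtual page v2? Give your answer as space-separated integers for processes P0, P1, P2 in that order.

Answer: 36 101 36

Derivation:
Op 1: fork(P0) -> P1. 3 ppages; refcounts: pp0:2 pp1:2 pp2:2
Op 2: read(P1, v1) -> 20. No state change.
Op 3: read(P1, v2) -> 36. No state change.
Op 4: write(P1, v0, 198). refcount(pp0)=2>1 -> COPY to pp3. 4 ppages; refcounts: pp0:1 pp1:2 pp2:2 pp3:1
Op 5: fork(P0) -> P2. 4 ppages; refcounts: pp0:2 pp1:3 pp2:3 pp3:1
Op 6: write(P1, v1, 184). refcount(pp1)=3>1 -> COPY to pp4. 5 ppages; refcounts: pp0:2 pp1:2 pp2:3 pp3:1 pp4:1
Op 7: write(P1, v2, 101). refcount(pp2)=3>1 -> COPY to pp5. 6 ppages; refcounts: pp0:2 pp1:2 pp2:2 pp3:1 pp4:1 pp5:1
Op 8: read(P1, v2) -> 101. No state change.
P0: v2 -> pp2 = 36
P1: v2 -> pp5 = 101
P2: v2 -> pp2 = 36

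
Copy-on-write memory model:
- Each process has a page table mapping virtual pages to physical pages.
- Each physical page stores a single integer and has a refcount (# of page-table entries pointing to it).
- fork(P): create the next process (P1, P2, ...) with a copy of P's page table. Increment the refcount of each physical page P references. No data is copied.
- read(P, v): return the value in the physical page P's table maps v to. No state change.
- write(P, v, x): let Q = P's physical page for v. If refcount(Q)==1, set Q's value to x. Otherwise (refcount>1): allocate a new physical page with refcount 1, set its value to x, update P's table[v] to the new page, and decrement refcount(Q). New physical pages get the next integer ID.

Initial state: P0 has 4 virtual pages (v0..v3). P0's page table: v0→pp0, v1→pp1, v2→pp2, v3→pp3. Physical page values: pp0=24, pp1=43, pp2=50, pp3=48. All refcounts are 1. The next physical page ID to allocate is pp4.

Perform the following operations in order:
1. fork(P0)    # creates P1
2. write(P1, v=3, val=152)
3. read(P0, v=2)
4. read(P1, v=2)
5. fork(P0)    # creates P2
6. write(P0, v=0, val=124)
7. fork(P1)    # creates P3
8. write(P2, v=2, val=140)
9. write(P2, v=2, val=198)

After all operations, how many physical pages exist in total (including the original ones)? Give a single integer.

Op 1: fork(P0) -> P1. 4 ppages; refcounts: pp0:2 pp1:2 pp2:2 pp3:2
Op 2: write(P1, v3, 152). refcount(pp3)=2>1 -> COPY to pp4. 5 ppages; refcounts: pp0:2 pp1:2 pp2:2 pp3:1 pp4:1
Op 3: read(P0, v2) -> 50. No state change.
Op 4: read(P1, v2) -> 50. No state change.
Op 5: fork(P0) -> P2. 5 ppages; refcounts: pp0:3 pp1:3 pp2:3 pp3:2 pp4:1
Op 6: write(P0, v0, 124). refcount(pp0)=3>1 -> COPY to pp5. 6 ppages; refcounts: pp0:2 pp1:3 pp2:3 pp3:2 pp4:1 pp5:1
Op 7: fork(P1) -> P3. 6 ppages; refcounts: pp0:3 pp1:4 pp2:4 pp3:2 pp4:2 pp5:1
Op 8: write(P2, v2, 140). refcount(pp2)=4>1 -> COPY to pp6. 7 ppages; refcounts: pp0:3 pp1:4 pp2:3 pp3:2 pp4:2 pp5:1 pp6:1
Op 9: write(P2, v2, 198). refcount(pp6)=1 -> write in place. 7 ppages; refcounts: pp0:3 pp1:4 pp2:3 pp3:2 pp4:2 pp5:1 pp6:1

Answer: 7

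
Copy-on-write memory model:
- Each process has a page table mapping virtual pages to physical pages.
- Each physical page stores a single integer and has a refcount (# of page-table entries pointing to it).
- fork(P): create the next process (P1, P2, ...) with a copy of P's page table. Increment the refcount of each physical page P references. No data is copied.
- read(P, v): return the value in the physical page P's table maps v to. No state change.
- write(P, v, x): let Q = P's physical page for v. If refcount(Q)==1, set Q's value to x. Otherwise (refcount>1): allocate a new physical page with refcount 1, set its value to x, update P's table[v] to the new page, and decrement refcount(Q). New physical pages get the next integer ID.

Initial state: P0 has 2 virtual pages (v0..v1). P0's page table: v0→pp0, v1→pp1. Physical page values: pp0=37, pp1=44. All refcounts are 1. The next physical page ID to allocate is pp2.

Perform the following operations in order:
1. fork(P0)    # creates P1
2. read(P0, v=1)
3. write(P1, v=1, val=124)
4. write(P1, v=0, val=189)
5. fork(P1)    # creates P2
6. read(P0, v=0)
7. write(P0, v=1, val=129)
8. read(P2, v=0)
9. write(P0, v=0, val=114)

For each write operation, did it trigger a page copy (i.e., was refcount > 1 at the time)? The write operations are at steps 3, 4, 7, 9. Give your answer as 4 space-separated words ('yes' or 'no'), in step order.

Op 1: fork(P0) -> P1. 2 ppages; refcounts: pp0:2 pp1:2
Op 2: read(P0, v1) -> 44. No state change.
Op 3: write(P1, v1, 124). refcount(pp1)=2>1 -> COPY to pp2. 3 ppages; refcounts: pp0:2 pp1:1 pp2:1
Op 4: write(P1, v0, 189). refcount(pp0)=2>1 -> COPY to pp3. 4 ppages; refcounts: pp0:1 pp1:1 pp2:1 pp3:1
Op 5: fork(P1) -> P2. 4 ppages; refcounts: pp0:1 pp1:1 pp2:2 pp3:2
Op 6: read(P0, v0) -> 37. No state change.
Op 7: write(P0, v1, 129). refcount(pp1)=1 -> write in place. 4 ppages; refcounts: pp0:1 pp1:1 pp2:2 pp3:2
Op 8: read(P2, v0) -> 189. No state change.
Op 9: write(P0, v0, 114). refcount(pp0)=1 -> write in place. 4 ppages; refcounts: pp0:1 pp1:1 pp2:2 pp3:2

yes yes no no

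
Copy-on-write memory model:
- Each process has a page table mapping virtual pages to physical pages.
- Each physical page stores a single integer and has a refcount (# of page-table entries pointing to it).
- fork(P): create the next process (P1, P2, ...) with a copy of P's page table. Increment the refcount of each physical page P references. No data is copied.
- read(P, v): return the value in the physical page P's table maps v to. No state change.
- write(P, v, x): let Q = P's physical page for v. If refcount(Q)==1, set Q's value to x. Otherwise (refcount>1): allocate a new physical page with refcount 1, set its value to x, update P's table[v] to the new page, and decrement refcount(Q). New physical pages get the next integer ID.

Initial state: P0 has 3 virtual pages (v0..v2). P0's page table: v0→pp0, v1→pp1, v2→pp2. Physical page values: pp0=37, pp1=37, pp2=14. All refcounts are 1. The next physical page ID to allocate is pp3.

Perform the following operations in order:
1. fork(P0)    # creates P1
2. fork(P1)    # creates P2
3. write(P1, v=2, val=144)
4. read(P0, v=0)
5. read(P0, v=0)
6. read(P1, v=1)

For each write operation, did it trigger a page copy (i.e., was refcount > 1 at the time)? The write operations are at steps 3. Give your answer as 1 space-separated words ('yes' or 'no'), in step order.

Op 1: fork(P0) -> P1. 3 ppages; refcounts: pp0:2 pp1:2 pp2:2
Op 2: fork(P1) -> P2. 3 ppages; refcounts: pp0:3 pp1:3 pp2:3
Op 3: write(P1, v2, 144). refcount(pp2)=3>1 -> COPY to pp3. 4 ppages; refcounts: pp0:3 pp1:3 pp2:2 pp3:1
Op 4: read(P0, v0) -> 37. No state change.
Op 5: read(P0, v0) -> 37. No state change.
Op 6: read(P1, v1) -> 37. No state change.

yes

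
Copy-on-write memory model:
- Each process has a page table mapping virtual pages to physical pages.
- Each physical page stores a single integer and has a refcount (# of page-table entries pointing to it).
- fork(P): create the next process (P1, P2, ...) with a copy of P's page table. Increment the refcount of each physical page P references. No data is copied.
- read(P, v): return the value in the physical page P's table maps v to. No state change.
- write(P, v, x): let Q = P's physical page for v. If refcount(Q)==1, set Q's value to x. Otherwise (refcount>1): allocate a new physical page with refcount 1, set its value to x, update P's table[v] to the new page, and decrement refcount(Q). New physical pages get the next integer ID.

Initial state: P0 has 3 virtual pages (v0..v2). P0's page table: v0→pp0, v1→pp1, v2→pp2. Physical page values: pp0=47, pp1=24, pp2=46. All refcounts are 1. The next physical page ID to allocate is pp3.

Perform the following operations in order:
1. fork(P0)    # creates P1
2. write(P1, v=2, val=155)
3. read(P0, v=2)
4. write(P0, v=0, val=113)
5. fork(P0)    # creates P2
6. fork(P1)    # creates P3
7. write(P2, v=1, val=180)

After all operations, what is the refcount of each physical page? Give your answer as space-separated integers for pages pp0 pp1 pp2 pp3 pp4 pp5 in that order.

Answer: 2 3 2 2 2 1

Derivation:
Op 1: fork(P0) -> P1. 3 ppages; refcounts: pp0:2 pp1:2 pp2:2
Op 2: write(P1, v2, 155). refcount(pp2)=2>1 -> COPY to pp3. 4 ppages; refcounts: pp0:2 pp1:2 pp2:1 pp3:1
Op 3: read(P0, v2) -> 46. No state change.
Op 4: write(P0, v0, 113). refcount(pp0)=2>1 -> COPY to pp4. 5 ppages; refcounts: pp0:1 pp1:2 pp2:1 pp3:1 pp4:1
Op 5: fork(P0) -> P2. 5 ppages; refcounts: pp0:1 pp1:3 pp2:2 pp3:1 pp4:2
Op 6: fork(P1) -> P3. 5 ppages; refcounts: pp0:2 pp1:4 pp2:2 pp3:2 pp4:2
Op 7: write(P2, v1, 180). refcount(pp1)=4>1 -> COPY to pp5. 6 ppages; refcounts: pp0:2 pp1:3 pp2:2 pp3:2 pp4:2 pp5:1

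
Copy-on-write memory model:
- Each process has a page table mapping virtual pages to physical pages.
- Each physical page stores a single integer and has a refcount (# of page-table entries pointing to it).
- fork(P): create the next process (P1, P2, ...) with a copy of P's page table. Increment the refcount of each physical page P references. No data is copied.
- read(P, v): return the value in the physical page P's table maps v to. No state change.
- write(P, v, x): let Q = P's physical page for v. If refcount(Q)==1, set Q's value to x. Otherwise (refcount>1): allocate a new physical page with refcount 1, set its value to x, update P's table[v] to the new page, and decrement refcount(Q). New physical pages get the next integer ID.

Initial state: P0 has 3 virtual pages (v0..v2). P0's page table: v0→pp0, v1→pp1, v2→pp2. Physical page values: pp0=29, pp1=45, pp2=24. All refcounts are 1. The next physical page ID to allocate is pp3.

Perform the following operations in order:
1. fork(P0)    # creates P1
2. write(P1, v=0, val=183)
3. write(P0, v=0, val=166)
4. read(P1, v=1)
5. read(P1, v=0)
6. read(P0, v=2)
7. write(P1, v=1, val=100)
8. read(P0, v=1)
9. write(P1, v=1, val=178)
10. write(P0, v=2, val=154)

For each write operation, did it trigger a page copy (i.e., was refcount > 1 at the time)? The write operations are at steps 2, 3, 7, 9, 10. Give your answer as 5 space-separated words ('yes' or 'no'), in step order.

Op 1: fork(P0) -> P1. 3 ppages; refcounts: pp0:2 pp1:2 pp2:2
Op 2: write(P1, v0, 183). refcount(pp0)=2>1 -> COPY to pp3. 4 ppages; refcounts: pp0:1 pp1:2 pp2:2 pp3:1
Op 3: write(P0, v0, 166). refcount(pp0)=1 -> write in place. 4 ppages; refcounts: pp0:1 pp1:2 pp2:2 pp3:1
Op 4: read(P1, v1) -> 45. No state change.
Op 5: read(P1, v0) -> 183. No state change.
Op 6: read(P0, v2) -> 24. No state change.
Op 7: write(P1, v1, 100). refcount(pp1)=2>1 -> COPY to pp4. 5 ppages; refcounts: pp0:1 pp1:1 pp2:2 pp3:1 pp4:1
Op 8: read(P0, v1) -> 45. No state change.
Op 9: write(P1, v1, 178). refcount(pp4)=1 -> write in place. 5 ppages; refcounts: pp0:1 pp1:1 pp2:2 pp3:1 pp4:1
Op 10: write(P0, v2, 154). refcount(pp2)=2>1 -> COPY to pp5. 6 ppages; refcounts: pp0:1 pp1:1 pp2:1 pp3:1 pp4:1 pp5:1

yes no yes no yes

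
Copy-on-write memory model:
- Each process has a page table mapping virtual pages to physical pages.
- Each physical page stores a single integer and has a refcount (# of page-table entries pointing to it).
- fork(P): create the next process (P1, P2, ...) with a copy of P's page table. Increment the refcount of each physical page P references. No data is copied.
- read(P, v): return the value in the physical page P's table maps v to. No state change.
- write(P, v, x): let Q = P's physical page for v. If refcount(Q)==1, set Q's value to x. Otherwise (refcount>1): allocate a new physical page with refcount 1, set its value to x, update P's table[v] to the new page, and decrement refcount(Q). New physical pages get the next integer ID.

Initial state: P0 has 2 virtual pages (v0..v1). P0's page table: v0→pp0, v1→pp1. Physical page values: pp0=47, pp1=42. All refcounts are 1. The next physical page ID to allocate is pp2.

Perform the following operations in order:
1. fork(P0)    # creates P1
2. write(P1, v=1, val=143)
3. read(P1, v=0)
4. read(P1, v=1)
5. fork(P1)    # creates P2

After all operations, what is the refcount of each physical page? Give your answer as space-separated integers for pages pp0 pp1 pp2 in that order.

Answer: 3 1 2

Derivation:
Op 1: fork(P0) -> P1. 2 ppages; refcounts: pp0:2 pp1:2
Op 2: write(P1, v1, 143). refcount(pp1)=2>1 -> COPY to pp2. 3 ppages; refcounts: pp0:2 pp1:1 pp2:1
Op 3: read(P1, v0) -> 47. No state change.
Op 4: read(P1, v1) -> 143. No state change.
Op 5: fork(P1) -> P2. 3 ppages; refcounts: pp0:3 pp1:1 pp2:2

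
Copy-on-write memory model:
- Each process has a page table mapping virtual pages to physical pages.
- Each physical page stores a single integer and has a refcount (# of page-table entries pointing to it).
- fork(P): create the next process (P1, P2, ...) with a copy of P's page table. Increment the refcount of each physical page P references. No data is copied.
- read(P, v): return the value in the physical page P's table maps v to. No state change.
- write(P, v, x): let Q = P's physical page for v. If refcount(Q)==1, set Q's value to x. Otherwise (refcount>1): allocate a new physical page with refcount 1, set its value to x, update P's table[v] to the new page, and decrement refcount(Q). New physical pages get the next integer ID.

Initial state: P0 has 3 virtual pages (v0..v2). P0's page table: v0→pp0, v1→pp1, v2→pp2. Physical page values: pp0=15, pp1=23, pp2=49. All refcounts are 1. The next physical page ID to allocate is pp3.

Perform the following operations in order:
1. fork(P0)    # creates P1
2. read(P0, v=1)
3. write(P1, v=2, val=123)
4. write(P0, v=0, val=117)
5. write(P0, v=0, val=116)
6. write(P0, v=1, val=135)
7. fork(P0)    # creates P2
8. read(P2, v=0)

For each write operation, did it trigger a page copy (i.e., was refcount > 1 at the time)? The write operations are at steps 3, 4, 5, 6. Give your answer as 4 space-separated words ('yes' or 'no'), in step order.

Op 1: fork(P0) -> P1. 3 ppages; refcounts: pp0:2 pp1:2 pp2:2
Op 2: read(P0, v1) -> 23. No state change.
Op 3: write(P1, v2, 123). refcount(pp2)=2>1 -> COPY to pp3. 4 ppages; refcounts: pp0:2 pp1:2 pp2:1 pp3:1
Op 4: write(P0, v0, 117). refcount(pp0)=2>1 -> COPY to pp4. 5 ppages; refcounts: pp0:1 pp1:2 pp2:1 pp3:1 pp4:1
Op 5: write(P0, v0, 116). refcount(pp4)=1 -> write in place. 5 ppages; refcounts: pp0:1 pp1:2 pp2:1 pp3:1 pp4:1
Op 6: write(P0, v1, 135). refcount(pp1)=2>1 -> COPY to pp5. 6 ppages; refcounts: pp0:1 pp1:1 pp2:1 pp3:1 pp4:1 pp5:1
Op 7: fork(P0) -> P2. 6 ppages; refcounts: pp0:1 pp1:1 pp2:2 pp3:1 pp4:2 pp5:2
Op 8: read(P2, v0) -> 116. No state change.

yes yes no yes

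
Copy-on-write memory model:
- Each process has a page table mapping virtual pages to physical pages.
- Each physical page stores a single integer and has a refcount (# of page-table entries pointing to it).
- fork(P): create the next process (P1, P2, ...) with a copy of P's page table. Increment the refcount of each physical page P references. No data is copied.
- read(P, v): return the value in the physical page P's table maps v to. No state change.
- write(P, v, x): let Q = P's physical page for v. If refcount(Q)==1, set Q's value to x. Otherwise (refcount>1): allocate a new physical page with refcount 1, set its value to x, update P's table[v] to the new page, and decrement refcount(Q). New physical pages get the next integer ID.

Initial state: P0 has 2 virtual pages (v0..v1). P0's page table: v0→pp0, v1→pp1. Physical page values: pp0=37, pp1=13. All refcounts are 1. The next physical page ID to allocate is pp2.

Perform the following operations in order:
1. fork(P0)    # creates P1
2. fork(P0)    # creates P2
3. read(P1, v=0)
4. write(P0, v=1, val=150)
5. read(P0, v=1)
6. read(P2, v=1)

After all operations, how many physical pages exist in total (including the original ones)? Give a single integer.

Answer: 3

Derivation:
Op 1: fork(P0) -> P1. 2 ppages; refcounts: pp0:2 pp1:2
Op 2: fork(P0) -> P2. 2 ppages; refcounts: pp0:3 pp1:3
Op 3: read(P1, v0) -> 37. No state change.
Op 4: write(P0, v1, 150). refcount(pp1)=3>1 -> COPY to pp2. 3 ppages; refcounts: pp0:3 pp1:2 pp2:1
Op 5: read(P0, v1) -> 150. No state change.
Op 6: read(P2, v1) -> 13. No state change.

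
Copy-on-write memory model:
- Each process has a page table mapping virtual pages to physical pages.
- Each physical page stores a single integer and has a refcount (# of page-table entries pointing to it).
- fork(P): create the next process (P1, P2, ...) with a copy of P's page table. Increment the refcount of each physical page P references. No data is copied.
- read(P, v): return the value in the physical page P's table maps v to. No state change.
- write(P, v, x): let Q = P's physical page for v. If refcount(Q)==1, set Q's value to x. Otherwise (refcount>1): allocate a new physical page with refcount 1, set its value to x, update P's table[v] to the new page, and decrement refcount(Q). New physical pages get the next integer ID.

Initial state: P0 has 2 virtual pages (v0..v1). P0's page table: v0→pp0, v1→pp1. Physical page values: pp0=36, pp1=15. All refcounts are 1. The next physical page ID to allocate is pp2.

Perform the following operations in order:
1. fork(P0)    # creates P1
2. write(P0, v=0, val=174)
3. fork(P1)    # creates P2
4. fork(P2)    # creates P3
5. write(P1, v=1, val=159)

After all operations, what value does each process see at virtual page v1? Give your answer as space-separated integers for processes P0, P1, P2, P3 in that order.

Op 1: fork(P0) -> P1. 2 ppages; refcounts: pp0:2 pp1:2
Op 2: write(P0, v0, 174). refcount(pp0)=2>1 -> COPY to pp2. 3 ppages; refcounts: pp0:1 pp1:2 pp2:1
Op 3: fork(P1) -> P2. 3 ppages; refcounts: pp0:2 pp1:3 pp2:1
Op 4: fork(P2) -> P3. 3 ppages; refcounts: pp0:3 pp1:4 pp2:1
Op 5: write(P1, v1, 159). refcount(pp1)=4>1 -> COPY to pp3. 4 ppages; refcounts: pp0:3 pp1:3 pp2:1 pp3:1
P0: v1 -> pp1 = 15
P1: v1 -> pp3 = 159
P2: v1 -> pp1 = 15
P3: v1 -> pp1 = 15

Answer: 15 159 15 15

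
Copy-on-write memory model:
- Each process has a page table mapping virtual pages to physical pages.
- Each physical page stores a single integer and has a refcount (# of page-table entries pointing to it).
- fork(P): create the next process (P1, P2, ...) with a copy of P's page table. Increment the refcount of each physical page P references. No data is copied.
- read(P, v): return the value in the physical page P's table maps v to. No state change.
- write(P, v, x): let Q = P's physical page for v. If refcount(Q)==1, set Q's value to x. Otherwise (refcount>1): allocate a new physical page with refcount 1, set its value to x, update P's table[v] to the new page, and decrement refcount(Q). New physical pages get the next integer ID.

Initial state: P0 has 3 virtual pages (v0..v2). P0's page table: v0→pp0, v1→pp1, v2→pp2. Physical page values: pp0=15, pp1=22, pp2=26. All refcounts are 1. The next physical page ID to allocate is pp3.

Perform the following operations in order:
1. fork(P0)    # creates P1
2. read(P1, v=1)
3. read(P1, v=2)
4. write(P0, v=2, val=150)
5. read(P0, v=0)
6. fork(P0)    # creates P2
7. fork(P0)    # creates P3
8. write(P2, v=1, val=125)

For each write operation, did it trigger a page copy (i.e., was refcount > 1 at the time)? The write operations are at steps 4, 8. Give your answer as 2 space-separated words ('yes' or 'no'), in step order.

Op 1: fork(P0) -> P1. 3 ppages; refcounts: pp0:2 pp1:2 pp2:2
Op 2: read(P1, v1) -> 22. No state change.
Op 3: read(P1, v2) -> 26. No state change.
Op 4: write(P0, v2, 150). refcount(pp2)=2>1 -> COPY to pp3. 4 ppages; refcounts: pp0:2 pp1:2 pp2:1 pp3:1
Op 5: read(P0, v0) -> 15. No state change.
Op 6: fork(P0) -> P2. 4 ppages; refcounts: pp0:3 pp1:3 pp2:1 pp3:2
Op 7: fork(P0) -> P3. 4 ppages; refcounts: pp0:4 pp1:4 pp2:1 pp3:3
Op 8: write(P2, v1, 125). refcount(pp1)=4>1 -> COPY to pp4. 5 ppages; refcounts: pp0:4 pp1:3 pp2:1 pp3:3 pp4:1

yes yes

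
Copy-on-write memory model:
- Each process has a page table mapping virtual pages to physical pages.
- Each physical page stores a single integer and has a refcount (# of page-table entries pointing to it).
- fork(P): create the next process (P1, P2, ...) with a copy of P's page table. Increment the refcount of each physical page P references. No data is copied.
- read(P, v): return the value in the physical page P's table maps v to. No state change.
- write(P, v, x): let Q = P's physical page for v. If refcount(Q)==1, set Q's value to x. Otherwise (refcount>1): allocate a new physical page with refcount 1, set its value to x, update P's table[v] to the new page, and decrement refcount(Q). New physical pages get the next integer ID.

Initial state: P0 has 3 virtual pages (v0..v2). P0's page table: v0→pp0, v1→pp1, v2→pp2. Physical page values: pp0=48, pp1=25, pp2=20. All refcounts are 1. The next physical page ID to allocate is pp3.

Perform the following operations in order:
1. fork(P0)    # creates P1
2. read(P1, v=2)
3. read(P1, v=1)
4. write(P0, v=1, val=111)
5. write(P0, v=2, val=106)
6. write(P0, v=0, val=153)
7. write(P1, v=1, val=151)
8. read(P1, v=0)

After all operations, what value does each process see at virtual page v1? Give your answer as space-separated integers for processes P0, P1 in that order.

Answer: 111 151

Derivation:
Op 1: fork(P0) -> P1. 3 ppages; refcounts: pp0:2 pp1:2 pp2:2
Op 2: read(P1, v2) -> 20. No state change.
Op 3: read(P1, v1) -> 25. No state change.
Op 4: write(P0, v1, 111). refcount(pp1)=2>1 -> COPY to pp3. 4 ppages; refcounts: pp0:2 pp1:1 pp2:2 pp3:1
Op 5: write(P0, v2, 106). refcount(pp2)=2>1 -> COPY to pp4. 5 ppages; refcounts: pp0:2 pp1:1 pp2:1 pp3:1 pp4:1
Op 6: write(P0, v0, 153). refcount(pp0)=2>1 -> COPY to pp5. 6 ppages; refcounts: pp0:1 pp1:1 pp2:1 pp3:1 pp4:1 pp5:1
Op 7: write(P1, v1, 151). refcount(pp1)=1 -> write in place. 6 ppages; refcounts: pp0:1 pp1:1 pp2:1 pp3:1 pp4:1 pp5:1
Op 8: read(P1, v0) -> 48. No state change.
P0: v1 -> pp3 = 111
P1: v1 -> pp1 = 151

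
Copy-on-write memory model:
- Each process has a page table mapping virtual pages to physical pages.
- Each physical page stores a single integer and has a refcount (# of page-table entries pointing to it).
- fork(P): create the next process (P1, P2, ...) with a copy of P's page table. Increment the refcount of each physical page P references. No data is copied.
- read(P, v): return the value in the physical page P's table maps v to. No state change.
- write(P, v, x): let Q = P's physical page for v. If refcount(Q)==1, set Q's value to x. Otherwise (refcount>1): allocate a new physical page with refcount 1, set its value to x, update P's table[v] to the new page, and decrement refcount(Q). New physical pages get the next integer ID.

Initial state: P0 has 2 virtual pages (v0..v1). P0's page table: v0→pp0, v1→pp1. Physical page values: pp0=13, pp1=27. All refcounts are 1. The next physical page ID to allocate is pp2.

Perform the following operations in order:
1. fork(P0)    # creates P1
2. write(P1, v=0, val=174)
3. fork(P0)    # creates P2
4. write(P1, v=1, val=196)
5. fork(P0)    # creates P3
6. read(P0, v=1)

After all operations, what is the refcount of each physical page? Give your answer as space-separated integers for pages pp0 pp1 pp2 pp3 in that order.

Answer: 3 3 1 1

Derivation:
Op 1: fork(P0) -> P1. 2 ppages; refcounts: pp0:2 pp1:2
Op 2: write(P1, v0, 174). refcount(pp0)=2>1 -> COPY to pp2. 3 ppages; refcounts: pp0:1 pp1:2 pp2:1
Op 3: fork(P0) -> P2. 3 ppages; refcounts: pp0:2 pp1:3 pp2:1
Op 4: write(P1, v1, 196). refcount(pp1)=3>1 -> COPY to pp3. 4 ppages; refcounts: pp0:2 pp1:2 pp2:1 pp3:1
Op 5: fork(P0) -> P3. 4 ppages; refcounts: pp0:3 pp1:3 pp2:1 pp3:1
Op 6: read(P0, v1) -> 27. No state change.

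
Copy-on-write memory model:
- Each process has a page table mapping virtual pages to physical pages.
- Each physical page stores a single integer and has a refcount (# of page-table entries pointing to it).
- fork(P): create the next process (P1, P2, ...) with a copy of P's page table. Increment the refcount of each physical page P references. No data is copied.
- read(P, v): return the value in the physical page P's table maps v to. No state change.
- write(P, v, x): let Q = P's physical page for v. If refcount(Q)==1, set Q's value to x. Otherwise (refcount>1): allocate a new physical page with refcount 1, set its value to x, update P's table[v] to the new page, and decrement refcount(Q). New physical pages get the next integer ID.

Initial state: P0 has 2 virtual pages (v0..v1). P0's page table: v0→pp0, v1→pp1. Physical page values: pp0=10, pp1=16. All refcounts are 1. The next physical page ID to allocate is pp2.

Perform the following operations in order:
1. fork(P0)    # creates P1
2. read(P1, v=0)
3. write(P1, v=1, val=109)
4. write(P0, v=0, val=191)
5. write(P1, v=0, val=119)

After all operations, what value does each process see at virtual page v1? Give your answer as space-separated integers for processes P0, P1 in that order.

Answer: 16 109

Derivation:
Op 1: fork(P0) -> P1. 2 ppages; refcounts: pp0:2 pp1:2
Op 2: read(P1, v0) -> 10. No state change.
Op 3: write(P1, v1, 109). refcount(pp1)=2>1 -> COPY to pp2. 3 ppages; refcounts: pp0:2 pp1:1 pp2:1
Op 4: write(P0, v0, 191). refcount(pp0)=2>1 -> COPY to pp3. 4 ppages; refcounts: pp0:1 pp1:1 pp2:1 pp3:1
Op 5: write(P1, v0, 119). refcount(pp0)=1 -> write in place. 4 ppages; refcounts: pp0:1 pp1:1 pp2:1 pp3:1
P0: v1 -> pp1 = 16
P1: v1 -> pp2 = 109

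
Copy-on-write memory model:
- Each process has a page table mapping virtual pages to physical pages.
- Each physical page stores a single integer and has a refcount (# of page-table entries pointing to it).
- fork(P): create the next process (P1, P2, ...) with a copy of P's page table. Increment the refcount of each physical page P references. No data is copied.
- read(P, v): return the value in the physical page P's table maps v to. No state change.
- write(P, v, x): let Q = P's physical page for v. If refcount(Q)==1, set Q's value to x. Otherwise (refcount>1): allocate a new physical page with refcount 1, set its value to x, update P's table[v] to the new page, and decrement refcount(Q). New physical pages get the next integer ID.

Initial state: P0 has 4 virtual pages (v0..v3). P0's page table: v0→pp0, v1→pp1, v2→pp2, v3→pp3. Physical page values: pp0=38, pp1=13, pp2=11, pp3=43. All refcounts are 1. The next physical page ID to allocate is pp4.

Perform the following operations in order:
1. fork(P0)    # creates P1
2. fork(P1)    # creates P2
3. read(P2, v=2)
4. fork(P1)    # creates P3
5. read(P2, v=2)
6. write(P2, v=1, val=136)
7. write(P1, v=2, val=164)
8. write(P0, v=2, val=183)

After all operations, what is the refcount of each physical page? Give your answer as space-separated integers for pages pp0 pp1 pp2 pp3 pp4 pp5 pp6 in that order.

Answer: 4 3 2 4 1 1 1

Derivation:
Op 1: fork(P0) -> P1. 4 ppages; refcounts: pp0:2 pp1:2 pp2:2 pp3:2
Op 2: fork(P1) -> P2. 4 ppages; refcounts: pp0:3 pp1:3 pp2:3 pp3:3
Op 3: read(P2, v2) -> 11. No state change.
Op 4: fork(P1) -> P3. 4 ppages; refcounts: pp0:4 pp1:4 pp2:4 pp3:4
Op 5: read(P2, v2) -> 11. No state change.
Op 6: write(P2, v1, 136). refcount(pp1)=4>1 -> COPY to pp4. 5 ppages; refcounts: pp0:4 pp1:3 pp2:4 pp3:4 pp4:1
Op 7: write(P1, v2, 164). refcount(pp2)=4>1 -> COPY to pp5. 6 ppages; refcounts: pp0:4 pp1:3 pp2:3 pp3:4 pp4:1 pp5:1
Op 8: write(P0, v2, 183). refcount(pp2)=3>1 -> COPY to pp6. 7 ppages; refcounts: pp0:4 pp1:3 pp2:2 pp3:4 pp4:1 pp5:1 pp6:1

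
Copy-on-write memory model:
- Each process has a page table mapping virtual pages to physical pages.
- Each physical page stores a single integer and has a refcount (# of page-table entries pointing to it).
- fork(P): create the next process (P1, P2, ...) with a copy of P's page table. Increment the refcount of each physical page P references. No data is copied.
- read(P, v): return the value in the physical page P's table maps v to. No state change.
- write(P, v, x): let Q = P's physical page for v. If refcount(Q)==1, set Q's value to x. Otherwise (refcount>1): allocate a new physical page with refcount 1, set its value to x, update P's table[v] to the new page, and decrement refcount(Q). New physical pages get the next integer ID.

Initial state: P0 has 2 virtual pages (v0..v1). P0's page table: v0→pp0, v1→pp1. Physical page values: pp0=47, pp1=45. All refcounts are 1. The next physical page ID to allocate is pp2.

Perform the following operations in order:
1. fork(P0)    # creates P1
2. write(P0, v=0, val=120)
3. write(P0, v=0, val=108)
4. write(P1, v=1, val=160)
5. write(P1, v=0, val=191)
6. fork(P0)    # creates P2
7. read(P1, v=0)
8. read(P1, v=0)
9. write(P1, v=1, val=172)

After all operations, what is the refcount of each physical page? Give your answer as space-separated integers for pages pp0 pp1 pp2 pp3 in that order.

Answer: 1 2 2 1

Derivation:
Op 1: fork(P0) -> P1. 2 ppages; refcounts: pp0:2 pp1:2
Op 2: write(P0, v0, 120). refcount(pp0)=2>1 -> COPY to pp2. 3 ppages; refcounts: pp0:1 pp1:2 pp2:1
Op 3: write(P0, v0, 108). refcount(pp2)=1 -> write in place. 3 ppages; refcounts: pp0:1 pp1:2 pp2:1
Op 4: write(P1, v1, 160). refcount(pp1)=2>1 -> COPY to pp3. 4 ppages; refcounts: pp0:1 pp1:1 pp2:1 pp3:1
Op 5: write(P1, v0, 191). refcount(pp0)=1 -> write in place. 4 ppages; refcounts: pp0:1 pp1:1 pp2:1 pp3:1
Op 6: fork(P0) -> P2. 4 ppages; refcounts: pp0:1 pp1:2 pp2:2 pp3:1
Op 7: read(P1, v0) -> 191. No state change.
Op 8: read(P1, v0) -> 191. No state change.
Op 9: write(P1, v1, 172). refcount(pp3)=1 -> write in place. 4 ppages; refcounts: pp0:1 pp1:2 pp2:2 pp3:1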